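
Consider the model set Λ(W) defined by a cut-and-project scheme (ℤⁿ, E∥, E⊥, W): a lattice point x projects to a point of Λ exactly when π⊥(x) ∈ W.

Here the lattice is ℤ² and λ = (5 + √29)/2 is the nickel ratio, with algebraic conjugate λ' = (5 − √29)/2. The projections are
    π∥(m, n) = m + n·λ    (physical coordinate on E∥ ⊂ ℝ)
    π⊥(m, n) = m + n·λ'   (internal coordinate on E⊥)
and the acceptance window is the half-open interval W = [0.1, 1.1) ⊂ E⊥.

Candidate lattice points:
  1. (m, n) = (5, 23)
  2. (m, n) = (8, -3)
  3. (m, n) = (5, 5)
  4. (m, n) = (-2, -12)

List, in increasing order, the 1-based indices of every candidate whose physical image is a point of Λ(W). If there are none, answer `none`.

Compute λ' = (5−√29)/2 = -0.1926, so π⊥(m,n) = m -0.1926·n.
[1] lift (5,23): star map gives 0.5706; window check 0.1 ≤ 0.5706 < 1.1 is true → IN Λ
[2] lift (8,-3): star map gives 8.5777; window check 0.1 ≤ 8.5777 < 1.1 is false → out
[3] lift (5,5): star map gives 4.0371; window check 0.1 ≤ 4.0371 < 1.1 is false → out
[4] lift (-2,-12): star map gives 0.3110; window check 0.1 ≤ 0.3110 < 1.1 is true → IN Λ

1, 4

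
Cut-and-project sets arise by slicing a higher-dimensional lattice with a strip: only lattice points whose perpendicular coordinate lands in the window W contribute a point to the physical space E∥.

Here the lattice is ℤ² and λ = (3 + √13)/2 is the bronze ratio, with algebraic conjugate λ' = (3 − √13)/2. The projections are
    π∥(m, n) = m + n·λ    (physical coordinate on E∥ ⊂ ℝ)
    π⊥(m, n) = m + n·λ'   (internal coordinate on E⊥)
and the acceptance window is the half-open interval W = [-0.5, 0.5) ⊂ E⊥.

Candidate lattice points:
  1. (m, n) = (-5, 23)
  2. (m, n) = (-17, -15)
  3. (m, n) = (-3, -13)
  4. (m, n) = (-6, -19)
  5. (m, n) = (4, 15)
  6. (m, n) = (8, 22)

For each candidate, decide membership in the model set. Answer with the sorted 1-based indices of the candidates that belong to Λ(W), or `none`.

Compute λ' = (3−√13)/2 = -0.3028, so π⊥(m,n) = m -0.3028·n.
#1 (-5,23): internal coord -5 + (23)·λ' = -11.9638; -11.9638 ∉ [-0.5, 0.5) → out
#2 (-17,-15): internal coord -17 + (-15)·λ' = -12.4584; -12.4584 ∉ [-0.5, 0.5) → out
#3 (-3,-13): internal coord -3 + (-13)·λ' = +0.9361; +0.9361 ∉ [-0.5, 0.5) → out
#4 (-6,-19): internal coord -6 + (-19)·λ' = -0.2473; -0.2473 ∈ [-0.5, 0.5) → IN Λ
#5 (4,15): internal coord 4 + (15)·λ' = -0.5416; -0.5416 ∉ [-0.5, 0.5) → out
#6 (8,22): internal coord 8 + (22)·λ' = +1.3389; +1.3389 ∉ [-0.5, 0.5) → out

4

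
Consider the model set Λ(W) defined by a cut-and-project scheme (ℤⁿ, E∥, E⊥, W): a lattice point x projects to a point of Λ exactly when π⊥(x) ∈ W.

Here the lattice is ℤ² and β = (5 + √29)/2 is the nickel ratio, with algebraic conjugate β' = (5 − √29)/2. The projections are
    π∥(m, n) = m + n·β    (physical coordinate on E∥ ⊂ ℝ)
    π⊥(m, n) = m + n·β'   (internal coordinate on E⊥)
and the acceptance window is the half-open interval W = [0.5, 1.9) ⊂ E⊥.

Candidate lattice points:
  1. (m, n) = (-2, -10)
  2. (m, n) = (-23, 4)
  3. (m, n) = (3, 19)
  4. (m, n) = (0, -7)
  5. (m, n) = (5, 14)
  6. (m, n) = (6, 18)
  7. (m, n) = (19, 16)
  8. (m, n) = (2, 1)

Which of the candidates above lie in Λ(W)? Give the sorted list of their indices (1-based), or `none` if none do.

4, 8

β' = (5−√29)/2 ≈ -0.1926.
candidate 1: (m,n)=(-2,-10) → π∥ = -2-10·β ≈ -53.9258, π⊥ = -2-10·β' ≈ -0.0742 ∉ [0.5, 1.9) ⇒ out
candidate 2: (m,n)=(-23,4) → π∥ = -23+4·β ≈ -2.2297, π⊥ = -23+4·β' ≈ -23.7703 ∉ [0.5, 1.9) ⇒ out
candidate 3: (m,n)=(3,19) → π∥ = 3+19·β ≈ 101.6591, π⊥ = 3+19·β' ≈ -0.6591 ∉ [0.5, 1.9) ⇒ out
candidate 4: (m,n)=(0,-7) → π∥ = 0-7·β ≈ -36.3481, π⊥ = 0-7·β' ≈ 1.3481 ∈ [0.5, 1.9) ⇒ IN Λ
candidate 5: (m,n)=(5,14) → π∥ = 5+14·β ≈ 77.6962, π⊥ = 5+14·β' ≈ 2.3038 ∉ [0.5, 1.9) ⇒ out
candidate 6: (m,n)=(6,18) → π∥ = 6+18·β ≈ 99.4665, π⊥ = 6+18·β' ≈ 2.5335 ∉ [0.5, 1.9) ⇒ out
candidate 7: (m,n)=(19,16) → π∥ = 19+16·β ≈ 102.0813, π⊥ = 19+16·β' ≈ 15.9187 ∉ [0.5, 1.9) ⇒ out
candidate 8: (m,n)=(2,1) → π∥ = 2+1·β ≈ 7.1926, π⊥ = 2+1·β' ≈ 1.8074 ∈ [0.5, 1.9) ⇒ IN Λ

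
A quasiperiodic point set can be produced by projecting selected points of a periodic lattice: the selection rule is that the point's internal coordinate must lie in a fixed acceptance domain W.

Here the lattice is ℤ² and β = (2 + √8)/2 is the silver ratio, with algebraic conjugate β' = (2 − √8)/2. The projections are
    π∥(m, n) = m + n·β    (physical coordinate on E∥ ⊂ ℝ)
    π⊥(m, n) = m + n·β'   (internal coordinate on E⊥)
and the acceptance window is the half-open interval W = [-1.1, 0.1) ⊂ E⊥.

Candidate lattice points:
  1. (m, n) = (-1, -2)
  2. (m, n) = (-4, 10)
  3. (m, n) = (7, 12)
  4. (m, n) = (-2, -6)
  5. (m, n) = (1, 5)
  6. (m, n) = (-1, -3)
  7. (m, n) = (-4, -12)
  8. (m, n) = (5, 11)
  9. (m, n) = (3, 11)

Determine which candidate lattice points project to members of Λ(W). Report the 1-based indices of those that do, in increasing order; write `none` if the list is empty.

1, 5

Numerically β ≈ 2.414214 and β' = −1/β ≈ -0.414214.
[1] lift (-1,-2): star map gives -0.171573; window check -1.1 ≤ -0.171573 < 0.1 is true → IN Λ
[2] lift (-4,10): star map gives -8.142136; window check -1.1 ≤ -8.142136 < 0.1 is false → out
[3] lift (7,12): star map gives 2.029437; window check -1.1 ≤ 2.029437 < 0.1 is false → out
[4] lift (-2,-6): star map gives 0.485281; window check -1.1 ≤ 0.485281 < 0.1 is false → out
[5] lift (1,5): star map gives -1.071068; window check -1.1 ≤ -1.071068 < 0.1 is true → IN Λ
[6] lift (-1,-3): star map gives 0.242641; window check -1.1 ≤ 0.242641 < 0.1 is false → out
[7] lift (-4,-12): star map gives 0.970563; window check -1.1 ≤ 0.970563 < 0.1 is false → out
[8] lift (5,11): star map gives 0.443651; window check -1.1 ≤ 0.443651 < 0.1 is false → out
[9] lift (3,11): star map gives -1.556349; window check -1.1 ≤ -1.556349 < 0.1 is false → out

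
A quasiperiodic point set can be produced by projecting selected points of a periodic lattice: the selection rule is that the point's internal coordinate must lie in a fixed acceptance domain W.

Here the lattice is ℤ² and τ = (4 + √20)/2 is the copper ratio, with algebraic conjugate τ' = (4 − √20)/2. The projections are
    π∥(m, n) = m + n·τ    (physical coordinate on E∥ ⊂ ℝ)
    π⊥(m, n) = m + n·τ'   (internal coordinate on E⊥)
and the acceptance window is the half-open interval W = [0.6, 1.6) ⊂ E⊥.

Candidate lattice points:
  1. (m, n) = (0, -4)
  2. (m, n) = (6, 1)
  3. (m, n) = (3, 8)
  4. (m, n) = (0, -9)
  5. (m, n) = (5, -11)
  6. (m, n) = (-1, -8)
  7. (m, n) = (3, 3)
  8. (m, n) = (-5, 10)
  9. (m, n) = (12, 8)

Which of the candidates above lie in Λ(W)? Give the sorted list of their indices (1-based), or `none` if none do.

Numerically τ ≈ 4.23607 and τ' = −1/τ ≈ -0.23607.
[1] lift (0,-4): star map gives 0.94427; window check 0.6 ≤ 0.94427 < 1.6 is true → IN Λ
[2] lift (6,1): star map gives 5.76393; window check 0.6 ≤ 5.76393 < 1.6 is false → out
[3] lift (3,8): star map gives 1.11146; window check 0.6 ≤ 1.11146 < 1.6 is true → IN Λ
[4] lift (0,-9): star map gives 2.12461; window check 0.6 ≤ 2.12461 < 1.6 is false → out
[5] lift (5,-11): star map gives 7.59675; window check 0.6 ≤ 7.59675 < 1.6 is false → out
[6] lift (-1,-8): star map gives 0.88854; window check 0.6 ≤ 0.88854 < 1.6 is true → IN Λ
[7] lift (3,3): star map gives 2.29180; window check 0.6 ≤ 2.29180 < 1.6 is false → out
[8] lift (-5,10): star map gives -7.36068; window check 0.6 ≤ -7.36068 < 1.6 is false → out
[9] lift (12,8): star map gives 10.11146; window check 0.6 ≤ 10.11146 < 1.6 is false → out

1, 3, 6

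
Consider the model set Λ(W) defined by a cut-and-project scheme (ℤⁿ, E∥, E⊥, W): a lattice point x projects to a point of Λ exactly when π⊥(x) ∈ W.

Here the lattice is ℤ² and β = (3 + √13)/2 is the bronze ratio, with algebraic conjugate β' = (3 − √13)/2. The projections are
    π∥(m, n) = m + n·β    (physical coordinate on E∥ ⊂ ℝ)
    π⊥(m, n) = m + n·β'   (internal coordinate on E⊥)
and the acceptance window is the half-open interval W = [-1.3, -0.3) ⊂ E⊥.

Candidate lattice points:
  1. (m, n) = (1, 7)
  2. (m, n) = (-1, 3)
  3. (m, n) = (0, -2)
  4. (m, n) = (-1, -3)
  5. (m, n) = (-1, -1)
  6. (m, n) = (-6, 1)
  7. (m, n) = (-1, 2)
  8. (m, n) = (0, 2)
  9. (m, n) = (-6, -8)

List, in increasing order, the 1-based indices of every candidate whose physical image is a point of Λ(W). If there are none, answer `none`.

1, 5, 8

β' = (3−√13)/2 ≈ -0.302776.
candidate 1: (m,n)=(1,7) → π∥ = 1+7·β ≈ 24.119429, π⊥ = 1+7·β' ≈ -1.119429 ∈ [-1.3, -0.3) ⇒ IN Λ
candidate 2: (m,n)=(-1,3) → π∥ = -1+3·β ≈ 8.908327, π⊥ = -1+3·β' ≈ -1.908327 ∉ [-1.3, -0.3) ⇒ out
candidate 3: (m,n)=(0,-2) → π∥ = 0-2·β ≈ -6.605551, π⊥ = 0-2·β' ≈ 0.605551 ∉ [-1.3, -0.3) ⇒ out
candidate 4: (m,n)=(-1,-3) → π∥ = -1-3·β ≈ -10.908327, π⊥ = -1-3·β' ≈ -0.091673 ∉ [-1.3, -0.3) ⇒ out
candidate 5: (m,n)=(-1,-1) → π∥ = -1-1·β ≈ -4.302776, π⊥ = -1-1·β' ≈ -0.697224 ∈ [-1.3, -0.3) ⇒ IN Λ
candidate 6: (m,n)=(-6,1) → π∥ = -6+1·β ≈ -2.697224, π⊥ = -6+1·β' ≈ -6.302776 ∉ [-1.3, -0.3) ⇒ out
candidate 7: (m,n)=(-1,2) → π∥ = -1+2·β ≈ 5.605551, π⊥ = -1+2·β' ≈ -1.605551 ∉ [-1.3, -0.3) ⇒ out
candidate 8: (m,n)=(0,2) → π∥ = 0+2·β ≈ 6.605551, π⊥ = 0+2·β' ≈ -0.605551 ∈ [-1.3, -0.3) ⇒ IN Λ
candidate 9: (m,n)=(-6,-8) → π∥ = -6-8·β ≈ -32.422205, π⊥ = -6-8·β' ≈ -3.577795 ∉ [-1.3, -0.3) ⇒ out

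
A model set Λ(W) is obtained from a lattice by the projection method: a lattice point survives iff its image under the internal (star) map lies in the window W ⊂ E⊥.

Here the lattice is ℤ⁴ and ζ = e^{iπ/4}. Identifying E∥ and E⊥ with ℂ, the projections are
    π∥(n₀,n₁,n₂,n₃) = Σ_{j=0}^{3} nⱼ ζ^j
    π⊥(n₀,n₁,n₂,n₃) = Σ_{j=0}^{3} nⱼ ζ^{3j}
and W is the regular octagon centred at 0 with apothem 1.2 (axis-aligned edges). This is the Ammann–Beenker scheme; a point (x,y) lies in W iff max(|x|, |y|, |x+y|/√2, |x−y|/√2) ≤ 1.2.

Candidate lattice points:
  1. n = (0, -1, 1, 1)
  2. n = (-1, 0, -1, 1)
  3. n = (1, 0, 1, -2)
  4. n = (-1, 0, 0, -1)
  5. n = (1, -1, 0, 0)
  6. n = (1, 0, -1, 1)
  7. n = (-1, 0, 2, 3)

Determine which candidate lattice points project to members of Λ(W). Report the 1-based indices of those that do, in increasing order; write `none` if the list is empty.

With ζ = e^{iπ/4} the internal vectors are ζ^0,ζ^3,ζ^6,ζ^9.
candidate 1: n = (0, -1, 1, 1) → π⊥ ≈ (+1.414214, -1.000000); max(|x|,|y|,|x±y|/√2) = 1.707107 > 1.2 ⇒ ∉ W
candidate 2: n = (-1, 0, -1, 1) → π⊥ ≈ (-0.292893, +1.707107); max(|x|,|y|,|x±y|/√2) = 1.707107 > 1.2 ⇒ ∉ W
candidate 3: n = (1, 0, 1, -2) → π⊥ ≈ (-0.414214, -2.414214); max(|x|,|y|,|x±y|/√2) = 2.414214 > 1.2 ⇒ ∉ W
candidate 4: n = (-1, 0, 0, -1) → π⊥ ≈ (-1.707107, -0.707107); max(|x|,|y|,|x±y|/√2) = 1.707107 > 1.2 ⇒ ∉ W
candidate 5: n = (1, -1, 0, 0) → π⊥ ≈ (+1.707107, -0.707107); max(|x|,|y|,|x±y|/√2) = 1.707107 > 1.2 ⇒ ∉ W
candidate 6: n = (1, 0, -1, 1) → π⊥ ≈ (+1.707107, +1.707107); max(|x|,|y|,|x±y|/√2) = 2.414214 > 1.2 ⇒ ∉ W
candidate 7: n = (-1, 0, 2, 3) → π⊥ ≈ (+1.121320, +0.121320); max(|x|,|y|,|x±y|/√2) = 1.121320 ≤ 1.2 ⇒ ∈ W

7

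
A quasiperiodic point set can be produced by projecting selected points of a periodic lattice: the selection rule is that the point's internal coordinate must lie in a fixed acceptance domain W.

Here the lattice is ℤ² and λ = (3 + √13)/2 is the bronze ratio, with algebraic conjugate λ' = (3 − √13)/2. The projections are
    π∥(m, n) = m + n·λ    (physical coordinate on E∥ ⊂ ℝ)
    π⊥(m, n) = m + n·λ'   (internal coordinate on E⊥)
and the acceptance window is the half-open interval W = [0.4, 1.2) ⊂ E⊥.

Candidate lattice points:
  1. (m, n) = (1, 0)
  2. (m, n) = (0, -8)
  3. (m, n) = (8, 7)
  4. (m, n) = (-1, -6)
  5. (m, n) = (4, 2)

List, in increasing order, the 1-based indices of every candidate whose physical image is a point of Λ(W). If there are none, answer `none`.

1, 4

λ' = (3−√13)/2 ≈ -0.30278.
candidate 1: (m,n)=(1,0) → π∥ = 1+0·λ ≈ 1.00000, π⊥ = 1+0·λ' ≈ 1.00000 ∈ [0.4, 1.2) ⇒ IN Λ
candidate 2: (m,n)=(0,-8) → π∥ = 0-8·λ ≈ -26.42221, π⊥ = 0-8·λ' ≈ 2.42221 ∉ [0.4, 1.2) ⇒ out
candidate 3: (m,n)=(8,7) → π∥ = 8+7·λ ≈ 31.11943, π⊥ = 8+7·λ' ≈ 5.88057 ∉ [0.4, 1.2) ⇒ out
candidate 4: (m,n)=(-1,-6) → π∥ = -1-6·λ ≈ -20.81665, π⊥ = -1-6·λ' ≈ 0.81665 ∈ [0.4, 1.2) ⇒ IN Λ
candidate 5: (m,n)=(4,2) → π∥ = 4+2·λ ≈ 10.60555, π⊥ = 4+2·λ' ≈ 3.39445 ∉ [0.4, 1.2) ⇒ out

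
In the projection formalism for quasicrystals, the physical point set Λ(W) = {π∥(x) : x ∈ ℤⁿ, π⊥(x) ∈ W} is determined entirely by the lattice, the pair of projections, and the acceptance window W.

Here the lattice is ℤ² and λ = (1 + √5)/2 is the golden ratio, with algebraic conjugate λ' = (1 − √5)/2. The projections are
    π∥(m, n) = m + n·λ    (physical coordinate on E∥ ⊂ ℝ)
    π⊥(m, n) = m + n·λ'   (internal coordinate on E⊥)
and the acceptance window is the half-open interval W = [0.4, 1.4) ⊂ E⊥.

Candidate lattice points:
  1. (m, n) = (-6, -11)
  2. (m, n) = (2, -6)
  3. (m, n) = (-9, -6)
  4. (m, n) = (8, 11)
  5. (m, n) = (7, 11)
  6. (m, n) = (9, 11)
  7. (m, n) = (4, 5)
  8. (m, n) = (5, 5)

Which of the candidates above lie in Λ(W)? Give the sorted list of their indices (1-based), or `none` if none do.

λ' = (1−√5)/2 ≈ -0.61803.
candidate 1: (m,n)=(-6,-11) → π∥ = -6-11·λ ≈ -23.79837, π⊥ = -6-11·λ' ≈ 0.79837 ∈ [0.4, 1.4) ⇒ IN Λ
candidate 2: (m,n)=(2,-6) → π∥ = 2-6·λ ≈ -7.70820, π⊥ = 2-6·λ' ≈ 5.70820 ∉ [0.4, 1.4) ⇒ out
candidate 3: (m,n)=(-9,-6) → π∥ = -9-6·λ ≈ -18.70820, π⊥ = -9-6·λ' ≈ -5.29180 ∉ [0.4, 1.4) ⇒ out
candidate 4: (m,n)=(8,11) → π∥ = 8+11·λ ≈ 25.79837, π⊥ = 8+11·λ' ≈ 1.20163 ∈ [0.4, 1.4) ⇒ IN Λ
candidate 5: (m,n)=(7,11) → π∥ = 7+11·λ ≈ 24.79837, π⊥ = 7+11·λ' ≈ 0.20163 ∉ [0.4, 1.4) ⇒ out
candidate 6: (m,n)=(9,11) → π∥ = 9+11·λ ≈ 26.79837, π⊥ = 9+11·λ' ≈ 2.20163 ∉ [0.4, 1.4) ⇒ out
candidate 7: (m,n)=(4,5) → π∥ = 4+5·λ ≈ 12.09017, π⊥ = 4+5·λ' ≈ 0.90983 ∈ [0.4, 1.4) ⇒ IN Λ
candidate 8: (m,n)=(5,5) → π∥ = 5+5·λ ≈ 13.09017, π⊥ = 5+5·λ' ≈ 1.90983 ∉ [0.4, 1.4) ⇒ out

1, 4, 7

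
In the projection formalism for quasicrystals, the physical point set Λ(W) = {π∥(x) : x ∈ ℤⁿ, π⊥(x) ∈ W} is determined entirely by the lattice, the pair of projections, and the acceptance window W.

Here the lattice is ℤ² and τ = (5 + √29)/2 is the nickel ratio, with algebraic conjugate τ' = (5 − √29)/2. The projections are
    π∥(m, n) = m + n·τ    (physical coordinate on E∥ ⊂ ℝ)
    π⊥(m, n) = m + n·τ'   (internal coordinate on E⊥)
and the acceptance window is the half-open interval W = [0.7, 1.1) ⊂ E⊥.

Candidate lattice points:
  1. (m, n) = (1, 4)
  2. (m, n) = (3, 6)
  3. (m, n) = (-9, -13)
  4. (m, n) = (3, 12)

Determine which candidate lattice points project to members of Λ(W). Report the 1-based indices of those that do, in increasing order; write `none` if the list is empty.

none

Numerically τ ≈ 5.192582 and τ' = −1/τ ≈ -0.192582.
#1 (1,4): internal coord 1 + (4)·τ' = +0.229670; +0.229670 ∉ [0.7, 1.1) → out
#2 (3,6): internal coord 3 + (6)·τ' = +1.844506; +1.844506 ∉ [0.7, 1.1) → out
#3 (-9,-13): internal coord -9 + (-13)·τ' = -6.496429; -6.496429 ∉ [0.7, 1.1) → out
#4 (3,12): internal coord 3 + (12)·τ' = +0.689011; +0.689011 ∉ [0.7, 1.1) → out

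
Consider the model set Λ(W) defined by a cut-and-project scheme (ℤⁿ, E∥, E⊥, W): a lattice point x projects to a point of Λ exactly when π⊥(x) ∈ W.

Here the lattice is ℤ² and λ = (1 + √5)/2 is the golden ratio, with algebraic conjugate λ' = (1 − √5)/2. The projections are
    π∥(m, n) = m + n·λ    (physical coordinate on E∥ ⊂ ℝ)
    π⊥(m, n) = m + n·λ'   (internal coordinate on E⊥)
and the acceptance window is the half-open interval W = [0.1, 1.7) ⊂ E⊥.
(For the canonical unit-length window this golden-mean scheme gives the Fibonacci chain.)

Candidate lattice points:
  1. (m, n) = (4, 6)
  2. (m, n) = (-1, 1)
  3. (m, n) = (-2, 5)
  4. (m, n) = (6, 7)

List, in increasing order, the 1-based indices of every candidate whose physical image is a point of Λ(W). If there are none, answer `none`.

1, 4

λ' = (1−√5)/2 ≈ -0.61803.
candidate 1: (m,n)=(4,6) → π∥ = 4+6·λ ≈ 13.70820, π⊥ = 4+6·λ' ≈ 0.29180 ∈ [0.1, 1.7) ⇒ IN Λ
candidate 2: (m,n)=(-1,1) → π∥ = -1+1·λ ≈ 0.61803, π⊥ = -1+1·λ' ≈ -1.61803 ∉ [0.1, 1.7) ⇒ out
candidate 3: (m,n)=(-2,5) → π∥ = -2+5·λ ≈ 6.09017, π⊥ = -2+5·λ' ≈ -5.09017 ∉ [0.1, 1.7) ⇒ out
candidate 4: (m,n)=(6,7) → π∥ = 6+7·λ ≈ 17.32624, π⊥ = 6+7·λ' ≈ 1.67376 ∈ [0.1, 1.7) ⇒ IN Λ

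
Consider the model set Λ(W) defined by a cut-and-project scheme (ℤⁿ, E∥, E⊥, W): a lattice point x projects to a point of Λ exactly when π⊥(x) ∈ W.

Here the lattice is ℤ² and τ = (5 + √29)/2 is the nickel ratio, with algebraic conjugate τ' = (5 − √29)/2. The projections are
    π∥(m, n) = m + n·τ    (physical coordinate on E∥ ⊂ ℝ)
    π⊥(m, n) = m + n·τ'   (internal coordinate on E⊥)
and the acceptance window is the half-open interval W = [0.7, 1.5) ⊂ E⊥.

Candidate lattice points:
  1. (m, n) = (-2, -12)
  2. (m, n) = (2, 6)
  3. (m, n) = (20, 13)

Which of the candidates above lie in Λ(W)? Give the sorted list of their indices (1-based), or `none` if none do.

τ' = (5−√29)/2 ≈ -0.1926.
[1] lift (-2,-12): star map gives 0.3110; window check 0.7 ≤ 0.3110 < 1.5 is false → out
[2] lift (2,6): star map gives 0.8445; window check 0.7 ≤ 0.8445 < 1.5 is true → IN Λ
[3] lift (20,13): star map gives 17.4964; window check 0.7 ≤ 17.4964 < 1.5 is false → out

2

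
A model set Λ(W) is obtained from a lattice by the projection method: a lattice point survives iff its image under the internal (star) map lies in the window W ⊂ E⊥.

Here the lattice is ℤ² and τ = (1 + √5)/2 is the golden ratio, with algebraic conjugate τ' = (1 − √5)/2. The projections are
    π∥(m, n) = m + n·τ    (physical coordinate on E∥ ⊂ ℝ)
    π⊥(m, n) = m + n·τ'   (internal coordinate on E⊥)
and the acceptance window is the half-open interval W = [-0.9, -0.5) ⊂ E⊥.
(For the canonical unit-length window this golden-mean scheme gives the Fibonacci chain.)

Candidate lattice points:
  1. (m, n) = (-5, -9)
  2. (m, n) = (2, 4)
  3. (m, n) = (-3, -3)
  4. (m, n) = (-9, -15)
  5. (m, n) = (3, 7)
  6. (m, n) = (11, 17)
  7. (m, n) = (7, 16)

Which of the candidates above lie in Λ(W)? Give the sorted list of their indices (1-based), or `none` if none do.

Compute τ' = (1−√5)/2 = -0.6180, so π⊥(m,n) = m -0.6180·n.
[1] lift (-5,-9): star map gives 0.5623; window check -0.9 ≤ 0.5623 < -0.5 is false → out
[2] lift (2,4): star map gives -0.4721; window check -0.9 ≤ -0.4721 < -0.5 is false → out
[3] lift (-3,-3): star map gives -1.1459; window check -0.9 ≤ -1.1459 < -0.5 is false → out
[4] lift (-9,-15): star map gives 0.2705; window check -0.9 ≤ 0.2705 < -0.5 is false → out
[5] lift (3,7): star map gives -1.3262; window check -0.9 ≤ -1.3262 < -0.5 is false → out
[6] lift (11,17): star map gives 0.4934; window check -0.9 ≤ 0.4934 < -0.5 is false → out
[7] lift (7,16): star map gives -2.8885; window check -0.9 ≤ -2.8885 < -0.5 is false → out

none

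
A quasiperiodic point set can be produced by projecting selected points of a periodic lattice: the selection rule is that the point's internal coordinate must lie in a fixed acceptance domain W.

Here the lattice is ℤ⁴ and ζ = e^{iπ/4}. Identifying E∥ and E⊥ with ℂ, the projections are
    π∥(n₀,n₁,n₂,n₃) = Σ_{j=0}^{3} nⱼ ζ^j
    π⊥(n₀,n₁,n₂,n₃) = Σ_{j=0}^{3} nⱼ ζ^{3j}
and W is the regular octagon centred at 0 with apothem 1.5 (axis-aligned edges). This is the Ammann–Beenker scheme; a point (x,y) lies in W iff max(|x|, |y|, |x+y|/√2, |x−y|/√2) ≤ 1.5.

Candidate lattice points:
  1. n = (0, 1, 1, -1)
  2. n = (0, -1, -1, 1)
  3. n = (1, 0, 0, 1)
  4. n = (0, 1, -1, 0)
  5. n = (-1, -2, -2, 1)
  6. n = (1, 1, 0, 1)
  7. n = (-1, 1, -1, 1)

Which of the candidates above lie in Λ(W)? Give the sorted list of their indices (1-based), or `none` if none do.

none

With ζ = e^{iπ/4} the internal vectors are ζ^0,ζ^3,ζ^6,ζ^9.
candidate 1: n = (0, 1, 1, -1) → π⊥ ≈ (-1.41421, -1.00000); max(|x|,|y|,|x±y|/√2) = 1.70711 > 1.5 ⇒ ∉ W
candidate 2: n = (0, -1, -1, 1) → π⊥ ≈ (+1.41421, +1.00000); max(|x|,|y|,|x±y|/√2) = 1.70711 > 1.5 ⇒ ∉ W
candidate 3: n = (1, 0, 0, 1) → π⊥ ≈ (+1.70711, +0.70711); max(|x|,|y|,|x±y|/√2) = 1.70711 > 1.5 ⇒ ∉ W
candidate 4: n = (0, 1, -1, 0) → π⊥ ≈ (-0.70711, +1.70711); max(|x|,|y|,|x±y|/√2) = 1.70711 > 1.5 ⇒ ∉ W
candidate 5: n = (-1, -2, -2, 1) → π⊥ ≈ (+1.12132, +1.29289); max(|x|,|y|,|x±y|/√2) = 1.70711 > 1.5 ⇒ ∉ W
candidate 6: n = (1, 1, 0, 1) → π⊥ ≈ (+1.00000, +1.41421); max(|x|,|y|,|x±y|/√2) = 1.70711 > 1.5 ⇒ ∉ W
candidate 7: n = (-1, 1, -1, 1) → π⊥ ≈ (-1.00000, +2.41421); max(|x|,|y|,|x±y|/√2) = 2.41421 > 1.5 ⇒ ∉ W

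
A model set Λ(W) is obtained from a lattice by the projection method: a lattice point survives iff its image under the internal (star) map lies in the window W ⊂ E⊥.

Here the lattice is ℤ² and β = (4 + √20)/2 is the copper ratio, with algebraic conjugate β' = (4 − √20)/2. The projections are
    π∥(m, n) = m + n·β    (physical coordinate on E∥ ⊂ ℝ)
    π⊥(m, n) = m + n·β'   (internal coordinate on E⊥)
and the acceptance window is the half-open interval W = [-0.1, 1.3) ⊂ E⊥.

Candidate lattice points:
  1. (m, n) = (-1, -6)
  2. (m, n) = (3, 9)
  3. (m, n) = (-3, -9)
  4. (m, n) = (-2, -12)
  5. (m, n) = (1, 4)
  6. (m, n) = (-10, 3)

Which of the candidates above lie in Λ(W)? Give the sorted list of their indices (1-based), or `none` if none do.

1, 2, 4, 5

Numerically β ≈ 4.2361 and β' = −1/β ≈ -0.2361.
candidate 1: (m,n)=(-1,-6) → π∥ = -1-6·β ≈ -26.4164, π⊥ = -1-6·β' ≈ 0.4164 ∈ [-0.1, 1.3) ⇒ IN Λ
candidate 2: (m,n)=(3,9) → π∥ = 3+9·β ≈ 41.1246, π⊥ = 3+9·β' ≈ 0.8754 ∈ [-0.1, 1.3) ⇒ IN Λ
candidate 3: (m,n)=(-3,-9) → π∥ = -3-9·β ≈ -41.1246, π⊥ = -3-9·β' ≈ -0.8754 ∉ [-0.1, 1.3) ⇒ out
candidate 4: (m,n)=(-2,-12) → π∥ = -2-12·β ≈ -52.8328, π⊥ = -2-12·β' ≈ 0.8328 ∈ [-0.1, 1.3) ⇒ IN Λ
candidate 5: (m,n)=(1,4) → π∥ = 1+4·β ≈ 17.9443, π⊥ = 1+4·β' ≈ 0.0557 ∈ [-0.1, 1.3) ⇒ IN Λ
candidate 6: (m,n)=(-10,3) → π∥ = -10+3·β ≈ 2.7082, π⊥ = -10+3·β' ≈ -10.7082 ∉ [-0.1, 1.3) ⇒ out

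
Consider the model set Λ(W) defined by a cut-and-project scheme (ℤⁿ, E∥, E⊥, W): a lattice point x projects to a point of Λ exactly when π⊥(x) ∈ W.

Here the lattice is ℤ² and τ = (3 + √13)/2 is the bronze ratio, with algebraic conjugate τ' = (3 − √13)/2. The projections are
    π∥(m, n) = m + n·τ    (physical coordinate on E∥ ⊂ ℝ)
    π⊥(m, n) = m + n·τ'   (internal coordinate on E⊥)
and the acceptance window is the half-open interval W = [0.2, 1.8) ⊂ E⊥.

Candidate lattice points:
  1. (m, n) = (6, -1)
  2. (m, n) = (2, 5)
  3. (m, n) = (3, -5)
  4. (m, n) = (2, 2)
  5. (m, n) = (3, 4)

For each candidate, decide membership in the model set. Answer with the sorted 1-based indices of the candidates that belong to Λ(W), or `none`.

2, 4, 5

Compute τ' = (3−√13)/2 = -0.3028, so π⊥(m,n) = m -0.3028·n.
candidate 1: (m,n)=(6,-1) → π∥ = 6-1·τ ≈ 2.6972, π⊥ = 6-1·τ' ≈ 6.3028 ∉ [0.2, 1.8) ⇒ out
candidate 2: (m,n)=(2,5) → π∥ = 2+5·τ ≈ 18.5139, π⊥ = 2+5·τ' ≈ 0.4861 ∈ [0.2, 1.8) ⇒ IN Λ
candidate 3: (m,n)=(3,-5) → π∥ = 3-5·τ ≈ -13.5139, π⊥ = 3-5·τ' ≈ 4.5139 ∉ [0.2, 1.8) ⇒ out
candidate 4: (m,n)=(2,2) → π∥ = 2+2·τ ≈ 8.6056, π⊥ = 2+2·τ' ≈ 1.3944 ∈ [0.2, 1.8) ⇒ IN Λ
candidate 5: (m,n)=(3,4) → π∥ = 3+4·τ ≈ 16.2111, π⊥ = 3+4·τ' ≈ 1.7889 ∈ [0.2, 1.8) ⇒ IN Λ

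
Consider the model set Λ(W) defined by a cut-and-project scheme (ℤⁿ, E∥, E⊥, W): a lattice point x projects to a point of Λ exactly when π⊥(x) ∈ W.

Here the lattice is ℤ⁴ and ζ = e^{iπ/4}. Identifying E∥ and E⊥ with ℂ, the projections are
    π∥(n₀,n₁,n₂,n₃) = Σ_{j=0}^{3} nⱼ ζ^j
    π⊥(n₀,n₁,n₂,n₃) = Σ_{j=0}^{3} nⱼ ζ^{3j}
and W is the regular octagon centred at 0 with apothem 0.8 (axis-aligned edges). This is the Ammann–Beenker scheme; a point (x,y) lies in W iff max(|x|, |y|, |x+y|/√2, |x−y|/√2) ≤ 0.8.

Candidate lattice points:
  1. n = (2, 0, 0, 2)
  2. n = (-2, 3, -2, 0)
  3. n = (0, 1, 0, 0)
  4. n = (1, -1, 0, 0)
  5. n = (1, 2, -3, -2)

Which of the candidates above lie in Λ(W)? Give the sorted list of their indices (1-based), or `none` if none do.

none

Internal map: ζ^{3j} for j=0..3 gives (1,0), (−√2/2,√2/2), (0,−1), (√2/2,√2/2).
candidate 1: n = (2, 0, 0, 2) → π⊥ ≈ (+3.41421, +1.41421); max(|x|,|y|,|x±y|/√2) = 3.41421 > 0.8 ⇒ ∉ W
candidate 2: n = (-2, 3, -2, 0) → π⊥ ≈ (-4.12132, +4.12132); max(|x|,|y|,|x±y|/√2) = 5.82843 > 0.8 ⇒ ∉ W
candidate 3: n = (0, 1, 0, 0) → π⊥ ≈ (-0.70711, +0.70711); max(|x|,|y|,|x±y|/√2) = 1.00000 > 0.8 ⇒ ∉ W
candidate 4: n = (1, -1, 0, 0) → π⊥ ≈ (+1.70711, -0.70711); max(|x|,|y|,|x±y|/√2) = 1.70711 > 0.8 ⇒ ∉ W
candidate 5: n = (1, 2, -3, -2) → π⊥ ≈ (-1.82843, +3.00000); max(|x|,|y|,|x±y|/√2) = 3.41421 > 0.8 ⇒ ∉ W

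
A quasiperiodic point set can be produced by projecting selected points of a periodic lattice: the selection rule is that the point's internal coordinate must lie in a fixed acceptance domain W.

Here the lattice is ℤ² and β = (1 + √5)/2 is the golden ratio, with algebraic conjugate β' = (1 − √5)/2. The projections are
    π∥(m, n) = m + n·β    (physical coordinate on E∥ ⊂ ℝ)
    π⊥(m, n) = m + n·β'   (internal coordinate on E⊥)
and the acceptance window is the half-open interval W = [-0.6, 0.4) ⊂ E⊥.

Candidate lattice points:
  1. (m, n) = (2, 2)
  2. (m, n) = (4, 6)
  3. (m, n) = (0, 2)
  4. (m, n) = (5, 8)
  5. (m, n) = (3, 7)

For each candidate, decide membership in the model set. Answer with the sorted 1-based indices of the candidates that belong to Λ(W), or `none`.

2, 4

Numerically β ≈ 1.61803 and β' = −1/β ≈ -0.61803.
[1] lift (2,2): star map gives 0.76393; window check -0.6 ≤ 0.76393 < 0.4 is false → out
[2] lift (4,6): star map gives 0.29180; window check -0.6 ≤ 0.29180 < 0.4 is true → IN Λ
[3] lift (0,2): star map gives -1.23607; window check -0.6 ≤ -1.23607 < 0.4 is false → out
[4] lift (5,8): star map gives 0.05573; window check -0.6 ≤ 0.05573 < 0.4 is true → IN Λ
[5] lift (3,7): star map gives -1.32624; window check -0.6 ≤ -1.32624 < 0.4 is false → out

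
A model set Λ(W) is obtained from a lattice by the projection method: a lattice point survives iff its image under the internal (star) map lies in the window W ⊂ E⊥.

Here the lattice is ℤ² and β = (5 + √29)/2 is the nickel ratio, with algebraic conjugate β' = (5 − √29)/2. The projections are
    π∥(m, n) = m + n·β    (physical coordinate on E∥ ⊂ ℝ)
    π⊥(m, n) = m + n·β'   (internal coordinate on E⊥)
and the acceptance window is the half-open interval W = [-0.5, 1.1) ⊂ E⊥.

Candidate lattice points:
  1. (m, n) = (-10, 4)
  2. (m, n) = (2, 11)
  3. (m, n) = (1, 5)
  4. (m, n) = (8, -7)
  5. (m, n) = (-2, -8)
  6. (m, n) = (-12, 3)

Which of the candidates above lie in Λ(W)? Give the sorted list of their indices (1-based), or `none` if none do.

β' = (5−√29)/2 ≈ -0.1926.
#1 (-10,4): internal coord -10 + (4)·β' = -10.7703; -10.7703 ∉ [-0.5, 1.1) → out
#2 (2,11): internal coord 2 + (11)·β' = -0.1184; -0.1184 ∈ [-0.5, 1.1) → IN Λ
#3 (1,5): internal coord 1 + (5)·β' = +0.0371; +0.0371 ∈ [-0.5, 1.1) → IN Λ
#4 (8,-7): internal coord 8 + (-7)·β' = +9.3481; +9.3481 ∉ [-0.5, 1.1) → out
#5 (-2,-8): internal coord -2 + (-8)·β' = -0.4593; -0.4593 ∈ [-0.5, 1.1) → IN Λ
#6 (-12,3): internal coord -12 + (3)·β' = -12.5777; -12.5777 ∉ [-0.5, 1.1) → out

2, 3, 5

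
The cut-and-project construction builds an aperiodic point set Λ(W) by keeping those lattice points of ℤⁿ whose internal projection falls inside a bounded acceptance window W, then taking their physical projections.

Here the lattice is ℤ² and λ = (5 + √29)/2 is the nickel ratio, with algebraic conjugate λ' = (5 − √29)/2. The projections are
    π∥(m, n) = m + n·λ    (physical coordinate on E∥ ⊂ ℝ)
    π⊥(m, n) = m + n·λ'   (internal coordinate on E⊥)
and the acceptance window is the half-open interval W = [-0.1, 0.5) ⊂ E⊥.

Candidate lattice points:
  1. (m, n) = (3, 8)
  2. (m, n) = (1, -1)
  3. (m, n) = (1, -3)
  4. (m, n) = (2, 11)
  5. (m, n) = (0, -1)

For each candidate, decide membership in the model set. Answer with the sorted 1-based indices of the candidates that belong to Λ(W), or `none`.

λ' = (5−√29)/2 ≈ -0.1926.
[1] lift (3,8): star map gives 1.4593; window check -0.1 ≤ 1.4593 < 0.5 is false → out
[2] lift (1,-1): star map gives 1.1926; window check -0.1 ≤ 1.1926 < 0.5 is false → out
[3] lift (1,-3): star map gives 1.5777; window check -0.1 ≤ 1.5777 < 0.5 is false → out
[4] lift (2,11): star map gives -0.1184; window check -0.1 ≤ -0.1184 < 0.5 is false → out
[5] lift (0,-1): star map gives 0.1926; window check -0.1 ≤ 0.1926 < 0.5 is true → IN Λ

5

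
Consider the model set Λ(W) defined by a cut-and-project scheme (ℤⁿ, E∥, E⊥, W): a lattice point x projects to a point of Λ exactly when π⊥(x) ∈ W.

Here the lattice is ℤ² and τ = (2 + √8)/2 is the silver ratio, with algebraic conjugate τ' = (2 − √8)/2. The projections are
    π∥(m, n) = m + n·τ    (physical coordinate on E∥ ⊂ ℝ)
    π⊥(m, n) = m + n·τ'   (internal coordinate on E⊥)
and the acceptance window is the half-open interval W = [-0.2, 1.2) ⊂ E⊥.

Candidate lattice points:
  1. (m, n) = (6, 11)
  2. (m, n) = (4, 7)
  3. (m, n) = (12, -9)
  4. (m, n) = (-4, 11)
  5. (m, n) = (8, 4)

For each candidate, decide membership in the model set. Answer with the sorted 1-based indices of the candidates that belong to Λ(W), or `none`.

2

Numerically τ ≈ 2.41421 and τ' = −1/τ ≈ -0.41421.
#1 (6,11): internal coord 6 + (11)·τ' = +1.44365; +1.44365 ∉ [-0.2, 1.2) → out
#2 (4,7): internal coord 4 + (7)·τ' = +1.10051; +1.10051 ∈ [-0.2, 1.2) → IN Λ
#3 (12,-9): internal coord 12 + (-9)·τ' = +15.72792; +15.72792 ∉ [-0.2, 1.2) → out
#4 (-4,11): internal coord -4 + (11)·τ' = -8.55635; -8.55635 ∉ [-0.2, 1.2) → out
#5 (8,4): internal coord 8 + (4)·τ' = +6.34315; +6.34315 ∉ [-0.2, 1.2) → out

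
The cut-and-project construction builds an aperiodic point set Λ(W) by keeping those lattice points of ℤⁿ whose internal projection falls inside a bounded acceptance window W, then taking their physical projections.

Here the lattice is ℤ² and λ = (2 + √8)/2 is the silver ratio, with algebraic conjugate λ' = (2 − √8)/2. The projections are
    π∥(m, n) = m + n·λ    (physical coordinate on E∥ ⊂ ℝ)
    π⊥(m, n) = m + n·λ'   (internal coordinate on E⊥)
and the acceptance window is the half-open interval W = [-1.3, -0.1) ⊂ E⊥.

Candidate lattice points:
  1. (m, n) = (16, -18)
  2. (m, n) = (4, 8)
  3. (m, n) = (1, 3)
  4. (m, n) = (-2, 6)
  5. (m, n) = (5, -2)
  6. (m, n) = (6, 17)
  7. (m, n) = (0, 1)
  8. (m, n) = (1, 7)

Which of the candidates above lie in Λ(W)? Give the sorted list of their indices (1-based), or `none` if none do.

Compute λ' = (2−√8)/2 = -0.41421, so π⊥(m,n) = m -0.41421·n.
candidate 1: (m,n)=(16,-18) → π∥ = 16-18·λ ≈ -27.45584, π⊥ = 16-18·λ' ≈ 23.45584 ∉ [-1.3, -0.1) ⇒ out
candidate 2: (m,n)=(4,8) → π∥ = 4+8·λ ≈ 23.31371, π⊥ = 4+8·λ' ≈ 0.68629 ∉ [-1.3, -0.1) ⇒ out
candidate 3: (m,n)=(1,3) → π∥ = 1+3·λ ≈ 8.24264, π⊥ = 1+3·λ' ≈ -0.24264 ∈ [-1.3, -0.1) ⇒ IN Λ
candidate 4: (m,n)=(-2,6) → π∥ = -2+6·λ ≈ 12.48528, π⊥ = -2+6·λ' ≈ -4.48528 ∉ [-1.3, -0.1) ⇒ out
candidate 5: (m,n)=(5,-2) → π∥ = 5-2·λ ≈ 0.17157, π⊥ = 5-2·λ' ≈ 5.82843 ∉ [-1.3, -0.1) ⇒ out
candidate 6: (m,n)=(6,17) → π∥ = 6+17·λ ≈ 47.04163, π⊥ = 6+17·λ' ≈ -1.04163 ∈ [-1.3, -0.1) ⇒ IN Λ
candidate 7: (m,n)=(0,1) → π∥ = 0+1·λ ≈ 2.41421, π⊥ = 0+1·λ' ≈ -0.41421 ∈ [-1.3, -0.1) ⇒ IN Λ
candidate 8: (m,n)=(1,7) → π∥ = 1+7·λ ≈ 17.89949, π⊥ = 1+7·λ' ≈ -1.89949 ∉ [-1.3, -0.1) ⇒ out

3, 6, 7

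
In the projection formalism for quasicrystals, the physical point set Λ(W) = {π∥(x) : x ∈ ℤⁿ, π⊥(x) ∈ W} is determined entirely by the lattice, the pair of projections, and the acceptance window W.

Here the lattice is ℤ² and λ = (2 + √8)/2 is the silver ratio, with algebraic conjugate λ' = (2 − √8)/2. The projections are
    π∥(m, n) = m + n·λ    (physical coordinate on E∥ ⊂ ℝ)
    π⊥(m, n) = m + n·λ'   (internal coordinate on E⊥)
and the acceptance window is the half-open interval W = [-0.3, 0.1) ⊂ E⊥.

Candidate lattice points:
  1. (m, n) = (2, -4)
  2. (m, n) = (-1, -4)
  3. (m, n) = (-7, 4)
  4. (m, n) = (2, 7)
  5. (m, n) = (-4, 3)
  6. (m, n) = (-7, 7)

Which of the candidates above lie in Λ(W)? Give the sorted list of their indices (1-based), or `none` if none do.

none

Numerically λ ≈ 2.41421 and λ' = −1/λ ≈ -0.41421.
[1] lift (2,-4): star map gives 3.65685; window check -0.3 ≤ 3.65685 < 0.1 is false → out
[2] lift (-1,-4): star map gives 0.65685; window check -0.3 ≤ 0.65685 < 0.1 is false → out
[3] lift (-7,4): star map gives -8.65685; window check -0.3 ≤ -8.65685 < 0.1 is false → out
[4] lift (2,7): star map gives -0.89949; window check -0.3 ≤ -0.89949 < 0.1 is false → out
[5] lift (-4,3): star map gives -5.24264; window check -0.3 ≤ -5.24264 < 0.1 is false → out
[6] lift (-7,7): star map gives -9.89949; window check -0.3 ≤ -9.89949 < 0.1 is false → out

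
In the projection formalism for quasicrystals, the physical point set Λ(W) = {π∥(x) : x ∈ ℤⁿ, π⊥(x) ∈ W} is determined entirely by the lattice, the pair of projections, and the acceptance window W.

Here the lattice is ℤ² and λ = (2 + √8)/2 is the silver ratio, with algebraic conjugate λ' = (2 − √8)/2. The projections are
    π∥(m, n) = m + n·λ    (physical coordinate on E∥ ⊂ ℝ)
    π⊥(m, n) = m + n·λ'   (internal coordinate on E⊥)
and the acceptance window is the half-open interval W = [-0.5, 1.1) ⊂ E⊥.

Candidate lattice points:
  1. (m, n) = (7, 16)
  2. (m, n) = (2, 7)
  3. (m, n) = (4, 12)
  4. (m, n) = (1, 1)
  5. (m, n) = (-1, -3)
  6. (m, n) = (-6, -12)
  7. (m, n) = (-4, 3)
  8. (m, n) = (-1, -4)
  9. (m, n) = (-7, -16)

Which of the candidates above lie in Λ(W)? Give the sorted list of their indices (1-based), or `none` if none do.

1, 4, 5, 8, 9

λ' = (2−√8)/2 ≈ -0.4142.
[1] lift (7,16): star map gives 0.3726; window check -0.5 ≤ 0.3726 < 1.1 is true → IN Λ
[2] lift (2,7): star map gives -0.8995; window check -0.5 ≤ -0.8995 < 1.1 is false → out
[3] lift (4,12): star map gives -0.9706; window check -0.5 ≤ -0.9706 < 1.1 is false → out
[4] lift (1,1): star map gives 0.5858; window check -0.5 ≤ 0.5858 < 1.1 is true → IN Λ
[5] lift (-1,-3): star map gives 0.2426; window check -0.5 ≤ 0.2426 < 1.1 is true → IN Λ
[6] lift (-6,-12): star map gives -1.0294; window check -0.5 ≤ -1.0294 < 1.1 is false → out
[7] lift (-4,3): star map gives -5.2426; window check -0.5 ≤ -5.2426 < 1.1 is false → out
[8] lift (-1,-4): star map gives 0.6569; window check -0.5 ≤ 0.6569 < 1.1 is true → IN Λ
[9] lift (-7,-16): star map gives -0.3726; window check -0.5 ≤ -0.3726 < 1.1 is true → IN Λ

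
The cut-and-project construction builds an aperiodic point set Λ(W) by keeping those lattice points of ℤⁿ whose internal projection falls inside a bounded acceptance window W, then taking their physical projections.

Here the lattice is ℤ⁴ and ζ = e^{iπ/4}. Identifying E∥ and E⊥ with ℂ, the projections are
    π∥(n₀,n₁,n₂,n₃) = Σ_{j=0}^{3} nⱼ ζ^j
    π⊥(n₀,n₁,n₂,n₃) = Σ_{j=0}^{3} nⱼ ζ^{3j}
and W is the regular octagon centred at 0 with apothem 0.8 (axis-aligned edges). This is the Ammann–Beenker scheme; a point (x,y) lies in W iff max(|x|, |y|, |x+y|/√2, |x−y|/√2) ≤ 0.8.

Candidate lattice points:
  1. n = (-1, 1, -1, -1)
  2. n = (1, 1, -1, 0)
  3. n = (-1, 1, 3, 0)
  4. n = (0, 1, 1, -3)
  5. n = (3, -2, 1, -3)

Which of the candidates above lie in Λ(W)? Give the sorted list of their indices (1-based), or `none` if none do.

none

π⊥(n) = n₀ + n₁ζ³ + n₂ζ⁶ + n₃ζ⁹ where ζ = e^{iπ/4}.
candidate 1: n = (-1, 1, -1, -1) → π⊥ ≈ (-2.4142, +1.0000); max(|x|,|y|,|x±y|/√2) = 2.4142 > 0.8 ⇒ ∉ W
candidate 2: n = (1, 1, -1, 0) → π⊥ ≈ (+0.2929, +1.7071); max(|x|,|y|,|x±y|/√2) = 1.7071 > 0.8 ⇒ ∉ W
candidate 3: n = (-1, 1, 3, 0) → π⊥ ≈ (-1.7071, -2.2929); max(|x|,|y|,|x±y|/√2) = 2.8284 > 0.8 ⇒ ∉ W
candidate 4: n = (0, 1, 1, -3) → π⊥ ≈ (-2.8284, -2.4142); max(|x|,|y|,|x±y|/√2) = 3.7071 > 0.8 ⇒ ∉ W
candidate 5: n = (3, -2, 1, -3) → π⊥ ≈ (+2.2929, -4.5355); max(|x|,|y|,|x±y|/√2) = 4.8284 > 0.8 ⇒ ∉ W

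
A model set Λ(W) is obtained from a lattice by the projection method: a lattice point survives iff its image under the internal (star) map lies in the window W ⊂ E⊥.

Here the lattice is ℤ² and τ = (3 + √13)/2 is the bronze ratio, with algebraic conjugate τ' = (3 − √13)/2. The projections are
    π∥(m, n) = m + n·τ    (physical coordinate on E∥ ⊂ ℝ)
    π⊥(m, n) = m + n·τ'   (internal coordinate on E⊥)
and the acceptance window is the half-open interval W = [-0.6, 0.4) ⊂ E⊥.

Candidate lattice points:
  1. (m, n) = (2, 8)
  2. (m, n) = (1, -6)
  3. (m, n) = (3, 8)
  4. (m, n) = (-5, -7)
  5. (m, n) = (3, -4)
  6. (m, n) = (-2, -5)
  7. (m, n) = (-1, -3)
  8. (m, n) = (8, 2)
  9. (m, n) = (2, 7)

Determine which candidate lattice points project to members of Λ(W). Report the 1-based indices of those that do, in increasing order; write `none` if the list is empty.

Compute τ' = (3−√13)/2 = -0.30278, so π⊥(m,n) = m -0.30278·n.
candidate 1: (m,n)=(2,8) → π∥ = 2+8·τ ≈ 28.42221, π⊥ = 2+8·τ' ≈ -0.42221 ∈ [-0.6, 0.4) ⇒ IN Λ
candidate 2: (m,n)=(1,-6) → π∥ = 1-6·τ ≈ -18.81665, π⊥ = 1-6·τ' ≈ 2.81665 ∉ [-0.6, 0.4) ⇒ out
candidate 3: (m,n)=(3,8) → π∥ = 3+8·τ ≈ 29.42221, π⊥ = 3+8·τ' ≈ 0.57779 ∉ [-0.6, 0.4) ⇒ out
candidate 4: (m,n)=(-5,-7) → π∥ = -5-7·τ ≈ -28.11943, π⊥ = -5-7·τ' ≈ -2.88057 ∉ [-0.6, 0.4) ⇒ out
candidate 5: (m,n)=(3,-4) → π∥ = 3-4·τ ≈ -10.21110, π⊥ = 3-4·τ' ≈ 4.21110 ∉ [-0.6, 0.4) ⇒ out
candidate 6: (m,n)=(-2,-5) → π∥ = -2-5·τ ≈ -18.51388, π⊥ = -2-5·τ' ≈ -0.48612 ∈ [-0.6, 0.4) ⇒ IN Λ
candidate 7: (m,n)=(-1,-3) → π∥ = -1-3·τ ≈ -10.90833, π⊥ = -1-3·τ' ≈ -0.09167 ∈ [-0.6, 0.4) ⇒ IN Λ
candidate 8: (m,n)=(8,2) → π∥ = 8+2·τ ≈ 14.60555, π⊥ = 8+2·τ' ≈ 7.39445 ∉ [-0.6, 0.4) ⇒ out
candidate 9: (m,n)=(2,7) → π∥ = 2+7·τ ≈ 25.11943, π⊥ = 2+7·τ' ≈ -0.11943 ∈ [-0.6, 0.4) ⇒ IN Λ

1, 6, 7, 9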